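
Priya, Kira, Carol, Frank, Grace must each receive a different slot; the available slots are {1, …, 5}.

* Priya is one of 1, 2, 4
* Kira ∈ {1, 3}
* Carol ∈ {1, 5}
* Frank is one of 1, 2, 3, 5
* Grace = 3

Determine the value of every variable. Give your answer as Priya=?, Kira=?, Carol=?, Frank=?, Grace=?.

Grace has just one choice, so Grace = 3. So Kira, Frank can't be 3.
Kira has just one choice, so Kira = 1. Eliminate 1 elsewhere: Priya, Carol, Frank.
Carol's domain is down to {5}, so Carol = 5. Eliminate 5 elsewhere: Frank.
Frank has just one choice, so Frank = 2. Strike 2 from Priya.
That leaves Priya = 4.

Priya=4, Kira=1, Carol=5, Frank=2, Grace=3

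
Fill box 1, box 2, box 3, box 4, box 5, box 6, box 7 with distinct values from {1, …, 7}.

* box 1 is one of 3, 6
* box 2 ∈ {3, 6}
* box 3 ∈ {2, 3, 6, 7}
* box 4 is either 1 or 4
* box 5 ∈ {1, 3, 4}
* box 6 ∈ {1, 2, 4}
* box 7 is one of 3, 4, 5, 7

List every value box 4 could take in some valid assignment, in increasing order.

The 7 variables draw from only 7 values {1, 2, 3, 4, 5, 6, 7}, so each is used; only box 7 can be 5, hence box 7 = 5.
Among the 6 still-open variables, 7 fits only box 3 (and all 6 values in {1, 2, 3, 4, 6, 7} must be used), so box 3 = 7.
The 5 still-open variables together cover exactly {1, 2, 3, 4, 6} — 5 values for 5 variables — and 2 appears only in box 6's list, so box 6 = 2.
box 1 and box 2 share exactly the 2 values {3, 6}; by pigeonhole those values go to them, so strike 3, 6 from box 5.
No further eliminations apply; box 4 can still be any of 1, 4.

1, 4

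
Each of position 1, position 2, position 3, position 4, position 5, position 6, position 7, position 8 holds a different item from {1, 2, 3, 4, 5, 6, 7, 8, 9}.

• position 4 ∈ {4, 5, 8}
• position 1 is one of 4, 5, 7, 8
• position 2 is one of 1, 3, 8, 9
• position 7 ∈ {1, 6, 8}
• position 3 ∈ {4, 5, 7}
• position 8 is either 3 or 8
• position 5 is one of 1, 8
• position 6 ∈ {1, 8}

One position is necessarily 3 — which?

position 8

The 8 variables draw from only 8 values {1, 3, 4, 5, 6, 7, 8, 9}, so each is used; only position 7 can be 6, hence position 7 = 6.
The 7 still-open variables together cover exactly {1, 3, 4, 5, 7, 8, 9} — 7 values for 7 variables — and 9 appears only in position 2's list, so position 2 = 9.
The 6 still-open variables draw from only 6 values {1, 3, 4, 5, 7, 8}, so each is used; only position 8 can be 3, hence position 8 = 3.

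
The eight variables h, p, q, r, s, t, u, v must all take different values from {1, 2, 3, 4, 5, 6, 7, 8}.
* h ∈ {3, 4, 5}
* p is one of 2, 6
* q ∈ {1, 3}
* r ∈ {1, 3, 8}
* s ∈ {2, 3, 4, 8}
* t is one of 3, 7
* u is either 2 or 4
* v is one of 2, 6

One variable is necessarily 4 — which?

The 8 variables together cover exactly {1, 2, 3, 4, 5, 6, 7, 8} — 8 values for 8 variables — and 5 appears only in h's list, so h = 5.
Among the 7 still-open variables, 7 fits only t (and all 7 values in {1, 2, 3, 4, 6, 7, 8} must be used), so t = 7.
p and v share exactly the 2 values {2, 6}; by pigeonhole those values go to them, so strike 2, 6 from s, u.
So 4 goes to u.

u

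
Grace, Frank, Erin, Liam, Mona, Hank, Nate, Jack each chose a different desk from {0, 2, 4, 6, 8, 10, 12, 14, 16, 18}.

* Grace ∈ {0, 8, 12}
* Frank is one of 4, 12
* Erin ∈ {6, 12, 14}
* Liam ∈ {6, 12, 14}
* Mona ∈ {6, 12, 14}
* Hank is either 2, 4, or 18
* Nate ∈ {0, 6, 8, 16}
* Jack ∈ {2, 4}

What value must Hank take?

The 3 variables Erin, Liam, Mona are confined to {6, 12, 14}, which locks those values in; drop them from Grace, Frank, Nate.
That leaves Frank = 4. Strike 4 from Hank, Jack.
Jack has just one choice, so Jack = 2. Remove 2 from Hank.
So Hank = 18.

18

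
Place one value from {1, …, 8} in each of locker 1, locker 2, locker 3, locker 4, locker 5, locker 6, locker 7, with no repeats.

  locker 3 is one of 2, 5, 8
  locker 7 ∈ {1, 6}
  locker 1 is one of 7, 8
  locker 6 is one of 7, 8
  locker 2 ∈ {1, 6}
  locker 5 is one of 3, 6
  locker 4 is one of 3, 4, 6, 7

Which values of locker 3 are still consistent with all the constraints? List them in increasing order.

locker 1 and locker 6 share exactly the 2 values {7, 8}; by pigeonhole those values go to them, so strike 7, 8 from locker 3, locker 4.
locker 2 and locker 7 share exactly the 2 values {1, 6}; by pigeonhole those values go to them, so strike 1, 6 from locker 4, locker 5.
locker 5's domain is down to {3}, so locker 5 = 3. So locker 4 can't be 3.
locker 4's domain is down to {4}, so locker 4 = 4.
No further eliminations apply; locker 3 can still be any of 2, 5.

2, 5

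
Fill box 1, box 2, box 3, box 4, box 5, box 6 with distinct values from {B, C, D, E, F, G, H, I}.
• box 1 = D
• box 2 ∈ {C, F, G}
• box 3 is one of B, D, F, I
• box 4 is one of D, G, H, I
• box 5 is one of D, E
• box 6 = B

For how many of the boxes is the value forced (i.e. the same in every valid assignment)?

3

box 1 must be D (only option left). Strike D from box 3, box 4, box 5.
box 5 must be E (only option left).
That leaves box 6 = B. Eliminate B elsewhere: box 3.
Determined: box 1=D, box 5=E, box 6=B. The other boxes each still have more than one consistent value. That makes 3.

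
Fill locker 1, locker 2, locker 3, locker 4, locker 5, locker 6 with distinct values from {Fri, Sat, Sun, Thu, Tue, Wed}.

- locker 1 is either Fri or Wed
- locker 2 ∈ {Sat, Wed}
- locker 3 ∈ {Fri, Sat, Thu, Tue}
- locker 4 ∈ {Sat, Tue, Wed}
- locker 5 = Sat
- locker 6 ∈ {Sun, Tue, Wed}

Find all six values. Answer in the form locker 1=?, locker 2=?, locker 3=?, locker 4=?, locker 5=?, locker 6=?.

locker 1=Fri, locker 2=Wed, locker 3=Thu, locker 4=Tue, locker 5=Sat, locker 6=Sun

locker 5 has just one choice, so locker 5 = Sat. So locker 2, locker 3, locker 4 can't be Sat.
That leaves locker 2 = Wed. Strike Wed from locker 1, locker 4, locker 6.
locker 4 must be Tue (only option left). Remove Tue from locker 3, locker 6.
locker 6's domain is down to {Sun}, so locker 6 = Sun.
locker 1's domain is down to {Fri}, so locker 1 = Fri. Eliminate Fri elsewhere: locker 3.
That leaves locker 3 = Thu.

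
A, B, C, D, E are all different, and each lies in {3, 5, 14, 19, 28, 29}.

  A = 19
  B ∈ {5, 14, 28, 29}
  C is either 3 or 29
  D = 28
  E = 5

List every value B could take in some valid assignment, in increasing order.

A's domain is down to {19}, so A = 19.
That leaves D = 28. Eliminate 28 elsewhere: B.
E's domain is down to {5}, so E = 5. Strike 5 from B.
No further eliminations apply; B can still be any of 14, 29.

14, 29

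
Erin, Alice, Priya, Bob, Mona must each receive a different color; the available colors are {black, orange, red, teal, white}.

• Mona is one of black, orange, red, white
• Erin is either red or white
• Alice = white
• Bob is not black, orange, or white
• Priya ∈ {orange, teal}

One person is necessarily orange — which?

Priya

Alice's domain is down to {white}, so Alice = white. Strike white from Erin, Mona.
Erin has just one choice, so Erin = red. So Bob, Mona can't be red.
That leaves Bob = teal. Eliminate teal elsewhere: Priya.
So orange goes to Priya.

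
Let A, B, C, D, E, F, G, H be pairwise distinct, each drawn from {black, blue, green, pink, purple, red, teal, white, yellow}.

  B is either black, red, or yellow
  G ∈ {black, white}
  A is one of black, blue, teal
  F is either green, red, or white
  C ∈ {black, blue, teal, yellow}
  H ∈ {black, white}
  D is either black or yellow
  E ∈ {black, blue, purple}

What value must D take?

yellow

The 8 variables together cover exactly {black, blue, green, purple, red, teal, white, yellow} — 8 values for 8 variables — and green appears only in F's list, so F = green.
The 7 still-open variables draw from only 7 values {black, blue, purple, red, teal, white, yellow}, so each is used; only E can be purple, hence E = purple.
Among the 6 still-open variables, red fits only B (and all 6 values in {black, blue, red, teal, white, yellow} must be used), so B = red.
G and H share exactly the 2 values {black, white}; by pigeonhole those values go to them, so strike black, white from A, C, D.
So D = yellow.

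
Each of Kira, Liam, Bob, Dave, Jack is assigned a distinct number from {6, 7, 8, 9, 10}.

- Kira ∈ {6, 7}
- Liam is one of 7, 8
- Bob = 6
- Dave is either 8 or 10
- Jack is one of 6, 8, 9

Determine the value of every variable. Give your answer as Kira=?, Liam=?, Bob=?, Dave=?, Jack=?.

Bob's domain is down to {6}, so Bob = 6. Eliminate 6 elsewhere: Kira, Jack.
Kira must be 7 (only option left). Strike 7 from Liam.
That leaves Liam = 8. So Dave, Jack can't be 8.
Dave has just one choice, so Dave = 10.
That leaves Jack = 9.

Kira=7, Liam=8, Bob=6, Dave=10, Jack=9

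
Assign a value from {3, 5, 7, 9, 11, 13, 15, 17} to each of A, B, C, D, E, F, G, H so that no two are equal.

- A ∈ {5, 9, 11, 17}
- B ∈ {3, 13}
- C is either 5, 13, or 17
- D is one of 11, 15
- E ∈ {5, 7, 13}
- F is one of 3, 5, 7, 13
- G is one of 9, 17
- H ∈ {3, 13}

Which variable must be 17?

The 8 variables together cover exactly {3, 5, 7, 9, 11, 13, 15, 17} — 8 values for 8 variables — and 15 appears only in D's list, so D = 15.
The 7 still-open variables together cover exactly {3, 5, 7, 9, 11, 13, 17} — 7 values for 7 variables — and 11 appears only in A's list, so A = 11.
The 6 still-open variables together cover exactly {3, 5, 7, 9, 13, 17} — 6 values for 6 variables — and 9 appears only in G's list, so G = 9.
The 5 still-open variables draw from only 5 values {3, 5, 7, 13, 17}, so each is used; only C can be 17, hence C = 17.

C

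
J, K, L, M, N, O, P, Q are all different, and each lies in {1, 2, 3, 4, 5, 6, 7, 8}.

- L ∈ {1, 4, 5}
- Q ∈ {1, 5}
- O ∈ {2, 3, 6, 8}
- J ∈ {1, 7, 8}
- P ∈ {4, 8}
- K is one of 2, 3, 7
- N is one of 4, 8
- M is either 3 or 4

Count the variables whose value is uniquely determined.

4

The 8 variables draw from only 8 values {1, 2, 3, 4, 5, 6, 7, 8}, so each is used; only O can be 6, hence O = 6.
The 7 still-open variables draw from only 7 values {1, 2, 3, 4, 5, 7, 8}, so each is used; only K can be 2, hence K = 2.
The 6 still-open variables together cover exactly {1, 3, 4, 5, 7, 8} — 6 values for 6 variables — and 3 appears only in M's list, so M = 3.
Among the 5 still-open variables, 7 fits only J (and all 5 values in {1, 4, 5, 7, 8} must be used), so J = 7.
N and P between them cover only {4, 8} — a naked pair. Remove those values from L.
Determined: J=7, K=2, M=3, O=6. The other variables each still have more than one consistent value. That makes 4.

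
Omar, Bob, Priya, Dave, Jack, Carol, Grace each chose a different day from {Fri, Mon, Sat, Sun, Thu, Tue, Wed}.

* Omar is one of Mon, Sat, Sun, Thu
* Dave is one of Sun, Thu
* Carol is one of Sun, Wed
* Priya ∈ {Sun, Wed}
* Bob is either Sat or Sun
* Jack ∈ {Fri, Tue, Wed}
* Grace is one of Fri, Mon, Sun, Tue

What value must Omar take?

Mon

The 2 variables Priya and Carol are confined to {Sun, Wed}, which locks those values in; drop them from Omar, Bob, Dave, Jack, Grace.
Bob must be Sat (only option left). Remove Sat from Omar.
Dave's domain is down to {Thu}, so Dave = Thu. Eliminate Thu elsewhere: Omar.
So Omar = Mon.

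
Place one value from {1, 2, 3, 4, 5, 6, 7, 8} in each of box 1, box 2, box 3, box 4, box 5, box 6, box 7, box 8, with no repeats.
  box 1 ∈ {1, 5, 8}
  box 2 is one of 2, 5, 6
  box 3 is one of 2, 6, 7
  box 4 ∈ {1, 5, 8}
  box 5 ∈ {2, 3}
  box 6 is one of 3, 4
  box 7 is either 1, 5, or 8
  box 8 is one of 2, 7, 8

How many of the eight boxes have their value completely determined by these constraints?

The 8 variables draw from only 8 values {1, 2, 3, 4, 5, 6, 7, 8}, so each is used; only box 6 can be 4, hence box 6 = 4.
The 7 still-open variables together cover exactly {1, 2, 3, 5, 6, 7, 8} — 7 values for 7 variables — and 3 appears only in box 5's list, so box 5 = 3.
box 1, box 4, box 7 between them cover only {1, 5, 8} — a naked triple. Remove those values from box 2, box 8.
Determined: box 5=3, box 6=4. The other boxes each still have more than one consistent value. That makes 2.

2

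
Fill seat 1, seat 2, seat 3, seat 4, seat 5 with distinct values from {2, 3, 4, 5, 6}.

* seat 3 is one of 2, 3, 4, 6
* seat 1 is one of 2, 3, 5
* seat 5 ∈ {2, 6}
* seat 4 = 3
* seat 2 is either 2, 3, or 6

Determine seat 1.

5

seat 4 has just one choice, so seat 4 = 3. Strike 3 from seat 1, seat 2, seat 3.
The 4 still-open variables together cover exactly {2, 4, 5, 6} — 4 values for 4 variables — and 4 appears only in seat 3's list, so seat 3 = 4.
The 3 still-open variables draw from only 3 values {2, 5, 6}, so each is used; only seat 1 can be 5, hence seat 1 = 5.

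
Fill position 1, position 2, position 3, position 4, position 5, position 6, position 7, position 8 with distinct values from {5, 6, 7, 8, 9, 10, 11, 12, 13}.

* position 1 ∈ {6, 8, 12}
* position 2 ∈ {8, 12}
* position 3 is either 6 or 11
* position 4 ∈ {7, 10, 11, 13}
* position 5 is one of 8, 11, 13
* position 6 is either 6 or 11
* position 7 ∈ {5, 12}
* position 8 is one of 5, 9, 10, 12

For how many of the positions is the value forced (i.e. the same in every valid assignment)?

The 2 variables position 3 and position 6 are confined to {6, 11}, which locks those values in; drop them from position 1, position 4, position 5.
position 1 and position 2 between them cover only {8, 12} — a naked pair. Remove those values from position 5, position 7, position 8.
That leaves position 5 = 13. Strike 13 from position 4.
position 7's domain is down to {5}, so position 7 = 5. Remove 5 from position 8.
Determined: position 5=13, position 7=5. The other positions each still have more than one consistent value. That makes 2.

2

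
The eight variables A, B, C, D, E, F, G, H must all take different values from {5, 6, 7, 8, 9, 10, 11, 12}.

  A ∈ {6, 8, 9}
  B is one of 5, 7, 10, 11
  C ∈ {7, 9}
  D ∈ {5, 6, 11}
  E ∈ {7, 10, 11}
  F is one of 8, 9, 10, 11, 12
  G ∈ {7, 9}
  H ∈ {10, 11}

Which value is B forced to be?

5

Among the 8 variables, 12 fits only F (and all 8 values in {5, 6, 7, 8, 9, 10, 11, 12} must be used), so F = 12.
The 7 still-open variables draw from only 7 values {5, 6, 7, 8, 9, 10, 11}, so each is used; only A can be 8, hence A = 8.
Among the 6 still-open variables, 6 fits only D (and all 6 values in {5, 6, 7, 9, 10, 11} must be used), so D = 6.
The 5 still-open variables together cover exactly {5, 7, 9, 10, 11} — 5 values for 5 variables — and 5 appears only in B's list, so B = 5.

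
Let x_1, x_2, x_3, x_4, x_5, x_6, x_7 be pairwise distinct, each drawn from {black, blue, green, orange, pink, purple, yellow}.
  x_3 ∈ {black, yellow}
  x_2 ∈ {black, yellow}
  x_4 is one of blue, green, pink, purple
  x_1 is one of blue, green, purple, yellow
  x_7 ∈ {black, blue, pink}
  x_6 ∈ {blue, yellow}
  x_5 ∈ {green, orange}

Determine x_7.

pink

Among the 7 variables, orange fits only x_5 (and all 7 values in {black, blue, green, orange, pink, purple, yellow} must be used), so x_5 = orange.
x_2 and x_3 between them cover only {black, yellow} — a naked pair. Remove those values from x_1, x_6, x_7.
That leaves x_6 = blue. Strike blue from x_1, x_4, x_7.
So x_7 = pink.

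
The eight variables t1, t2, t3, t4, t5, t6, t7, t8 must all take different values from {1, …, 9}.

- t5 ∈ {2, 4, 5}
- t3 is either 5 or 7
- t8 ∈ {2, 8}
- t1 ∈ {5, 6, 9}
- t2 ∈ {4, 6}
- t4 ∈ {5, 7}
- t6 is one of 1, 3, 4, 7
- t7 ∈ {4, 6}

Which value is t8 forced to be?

t2 and t7 share exactly the 2 values {4, 6}; by pigeonhole those values go to them, so strike 4, 6 from t1, t5, t6.
t3 and t4 share exactly the 2 values {5, 7}; by pigeonhole those values go to them, so strike 5, 7 from t1, t5, t6.
That leaves t1 = 9.
t5's domain is down to {2}, so t5 = 2. Strike 2 from t8.
So t8 = 8.

8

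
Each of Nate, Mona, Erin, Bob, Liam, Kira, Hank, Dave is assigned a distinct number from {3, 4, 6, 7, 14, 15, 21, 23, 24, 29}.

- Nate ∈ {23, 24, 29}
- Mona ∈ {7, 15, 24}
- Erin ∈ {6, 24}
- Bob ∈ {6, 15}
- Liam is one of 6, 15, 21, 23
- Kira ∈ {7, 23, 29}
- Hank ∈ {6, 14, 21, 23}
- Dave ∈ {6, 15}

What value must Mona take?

7

The 8 variables draw from only 8 values {6, 7, 14, 15, 21, 23, 24, 29}, so each is used; only Hank can be 14, hence Hank = 14.
The 7 still-open variables draw from only 7 values {6, 7, 15, 21, 23, 24, 29}, so each is used; only Liam can be 21, hence Liam = 21.
Bob and Dave between them cover only {6, 15} — a naked pair. Remove those values from Mona, Erin.
Erin's domain is down to {24}, so Erin = 24. Remove 24 from Nate, Mona.
So Mona = 7.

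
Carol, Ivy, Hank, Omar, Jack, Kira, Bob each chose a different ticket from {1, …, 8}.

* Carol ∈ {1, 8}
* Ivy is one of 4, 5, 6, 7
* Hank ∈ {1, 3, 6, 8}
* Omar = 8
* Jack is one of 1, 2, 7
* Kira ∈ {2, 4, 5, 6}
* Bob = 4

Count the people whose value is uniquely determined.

Omar has just one choice, so Omar = 8. So Carol, Hank can't be 8.
Bob has just one choice, so Bob = 4. Remove 4 from Ivy, Kira.
Carol has just one choice, so Carol = 1. So Hank, Jack can't be 1.
Determined: Carol=1, Omar=8, Bob=4. The other people each still have more than one consistent value. That makes 3.

3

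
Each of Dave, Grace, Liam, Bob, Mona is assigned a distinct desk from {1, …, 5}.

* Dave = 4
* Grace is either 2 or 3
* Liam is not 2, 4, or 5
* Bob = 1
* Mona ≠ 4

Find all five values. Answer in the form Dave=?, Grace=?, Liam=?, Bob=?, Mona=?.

Dave must be 4 (only option left).
Bob's domain is down to {1}, so Bob = 1. Remove 1 from Liam, Mona.
Liam has just one choice, so Liam = 3. So Grace, Mona can't be 3.
Grace must be 2 (only option left). So Mona can't be 2.
Mona has just one choice, so Mona = 5.

Dave=4, Grace=2, Liam=3, Bob=1, Mona=5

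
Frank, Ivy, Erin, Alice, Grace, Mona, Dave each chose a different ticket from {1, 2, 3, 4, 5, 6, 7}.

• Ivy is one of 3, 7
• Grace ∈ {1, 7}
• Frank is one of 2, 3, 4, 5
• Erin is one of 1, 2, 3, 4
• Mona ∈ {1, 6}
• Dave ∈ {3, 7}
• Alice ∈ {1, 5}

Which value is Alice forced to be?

5

Among the 7 variables, 6 fits only Mona (and all 7 values in {1, 2, 3, 4, 5, 6, 7} must be used), so Mona = 6.
The 2 variables Ivy and Dave are confined to {3, 7}, which locks those values in; drop them from Frank, Erin, Grace.
Grace's domain is down to {1}, so Grace = 1. Eliminate 1 elsewhere: Erin, Alice.
So Alice = 5.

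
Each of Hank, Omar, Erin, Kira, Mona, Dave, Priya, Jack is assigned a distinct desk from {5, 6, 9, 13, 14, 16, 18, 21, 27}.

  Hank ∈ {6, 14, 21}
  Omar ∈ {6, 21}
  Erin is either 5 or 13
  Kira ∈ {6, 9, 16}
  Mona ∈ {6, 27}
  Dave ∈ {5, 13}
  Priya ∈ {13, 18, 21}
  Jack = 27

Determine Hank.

Jack has just one choice, so Jack = 27. So Mona can't be 27.
That leaves Mona = 6. Strike 6 from Hank, Omar, Kira.
Omar must be 21 (only option left). Strike 21 from Hank, Priya.
So Hank = 14.

14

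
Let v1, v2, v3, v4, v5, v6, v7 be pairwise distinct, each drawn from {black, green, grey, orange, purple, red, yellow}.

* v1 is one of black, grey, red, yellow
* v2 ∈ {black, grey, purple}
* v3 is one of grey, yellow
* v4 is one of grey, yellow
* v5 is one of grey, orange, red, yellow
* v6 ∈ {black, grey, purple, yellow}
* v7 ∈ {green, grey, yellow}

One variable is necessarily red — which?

v1

Among the 7 variables, green fits only v7 (and all 7 values in {black, green, grey, orange, purple, red, yellow} must be used), so v7 = green.
The 6 still-open variables together cover exactly {black, grey, orange, purple, red, yellow} — 6 values for 6 variables — and orange appears only in v5's list, so v5 = orange.
The 5 still-open variables draw from only 5 values {black, grey, purple, red, yellow}, so each is used; only v1 can be red, hence v1 = red.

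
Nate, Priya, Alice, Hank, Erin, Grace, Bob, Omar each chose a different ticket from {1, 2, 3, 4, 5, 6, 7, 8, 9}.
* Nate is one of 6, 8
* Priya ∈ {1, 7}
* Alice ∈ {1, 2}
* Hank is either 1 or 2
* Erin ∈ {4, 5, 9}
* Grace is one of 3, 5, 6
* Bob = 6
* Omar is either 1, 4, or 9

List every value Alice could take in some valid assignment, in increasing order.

Bob's domain is down to {6}, so Bob = 6. Strike 6 from Nate, Grace.
Nate must be 8 (only option left).
Alice and Hank share exactly the 2 values {1, 2}; by pigeonhole those values go to them, so strike 1, 2 from Priya, Omar.
Priya's domain is down to {7}, so Priya = 7.
No further eliminations apply; Alice can still be any of 1, 2.

1, 2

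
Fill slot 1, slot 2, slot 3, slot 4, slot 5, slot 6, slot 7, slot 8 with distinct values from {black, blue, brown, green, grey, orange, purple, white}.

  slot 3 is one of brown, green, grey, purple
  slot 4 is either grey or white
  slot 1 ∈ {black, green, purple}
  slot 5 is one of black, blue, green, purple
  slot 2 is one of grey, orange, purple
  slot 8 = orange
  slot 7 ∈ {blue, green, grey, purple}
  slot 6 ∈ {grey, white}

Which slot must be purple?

slot 2

slot 8 must be orange (only option left). So slot 2 can't be orange.
The 7 still-open variables draw from only 7 values {black, blue, brown, green, grey, purple, white}, so each is used; only slot 3 can be brown, hence slot 3 = brown.
The 2 variables slot 4 and slot 6 are confined to {grey, white}, which locks those values in; drop them from slot 2, slot 7.
So purple goes to slot 2.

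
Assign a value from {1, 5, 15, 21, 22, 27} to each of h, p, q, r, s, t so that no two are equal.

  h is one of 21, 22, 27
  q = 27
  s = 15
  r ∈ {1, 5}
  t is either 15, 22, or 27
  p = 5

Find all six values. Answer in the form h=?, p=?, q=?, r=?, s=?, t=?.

p must be 5 (only option left). So r can't be 5.
That leaves q = 27. Strike 27 from h, t.
r's domain is down to {1}, so r = 1.
s must be 15 (only option left). Remove 15 from t.
That leaves t = 22. Remove 22 from h.
h must be 21 (only option left).

h=21, p=5, q=27, r=1, s=15, t=22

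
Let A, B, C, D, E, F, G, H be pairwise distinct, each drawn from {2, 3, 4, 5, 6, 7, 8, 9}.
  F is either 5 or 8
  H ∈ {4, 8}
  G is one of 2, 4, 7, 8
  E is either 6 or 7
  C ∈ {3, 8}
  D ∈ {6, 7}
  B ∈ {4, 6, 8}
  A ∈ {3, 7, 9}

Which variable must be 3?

C

The 8 variables together cover exactly {2, 3, 4, 5, 6, 7, 8, 9} — 8 values for 8 variables — and 2 appears only in G's list, so G = 2.
Among the 7 still-open variables, 5 fits only F (and all 7 values in {3, 4, 5, 6, 7, 8, 9} must be used), so F = 5.
The 6 still-open variables draw from only 6 values {3, 4, 6, 7, 8, 9}, so each is used; only A can be 9, hence A = 9.
The 5 still-open variables together cover exactly {3, 4, 6, 7, 8} — 5 values for 5 variables — and 3 appears only in C's list, so C = 3.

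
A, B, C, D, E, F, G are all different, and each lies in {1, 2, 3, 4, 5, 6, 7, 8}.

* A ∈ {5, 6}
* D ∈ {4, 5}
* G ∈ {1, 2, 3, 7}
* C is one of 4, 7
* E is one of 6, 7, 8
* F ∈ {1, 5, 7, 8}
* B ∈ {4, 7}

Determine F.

B and C share exactly the 2 values {4, 7}; by pigeonhole those values go to them, so strike 4, 7 from D, E, F, G.
That leaves D = 5. So A, F can't be 5.
A has just one choice, so A = 6. So E can't be 6.
E must be 8 (only option left). So F can't be 8.
So F = 1.

1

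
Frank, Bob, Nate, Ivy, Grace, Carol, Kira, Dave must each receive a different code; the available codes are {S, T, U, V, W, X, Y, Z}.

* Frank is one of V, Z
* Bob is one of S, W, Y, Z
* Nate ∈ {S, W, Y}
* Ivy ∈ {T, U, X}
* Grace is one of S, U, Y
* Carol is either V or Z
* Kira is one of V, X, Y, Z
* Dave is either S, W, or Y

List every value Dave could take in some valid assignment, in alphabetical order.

S, W, Y

The 8 variables together cover exactly {S, T, U, V, W, X, Y, Z} — 8 values for 8 variables — and T appears only in Ivy's list, so Ivy = T.
The 7 still-open variables together cover exactly {S, U, V, W, X, Y, Z} — 7 values for 7 variables — and U appears only in Grace's list, so Grace = U.
The 6 still-open variables together cover exactly {S, V, W, X, Y, Z} — 6 values for 6 variables — and X appears only in Kira's list, so Kira = X.
Frank and Carol between them cover only {V, Z} — a naked pair. Remove those values from Bob.
No further eliminations apply; Dave can still be any of S, W, Y.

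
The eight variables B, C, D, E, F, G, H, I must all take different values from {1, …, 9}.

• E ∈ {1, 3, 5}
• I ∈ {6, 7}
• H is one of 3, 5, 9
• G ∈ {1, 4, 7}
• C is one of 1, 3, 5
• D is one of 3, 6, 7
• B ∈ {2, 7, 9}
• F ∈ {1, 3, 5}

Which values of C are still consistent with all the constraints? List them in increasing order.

The 8 variables draw from only 8 values {1, 2, 3, 4, 5, 6, 7, 9}, so each is used; only B can be 2, hence B = 2.
The 7 still-open variables together cover exactly {1, 3, 4, 5, 6, 7, 9} — 7 values for 7 variables — and 4 appears only in G's list, so G = 4.
The 6 still-open variables draw from only 6 values {1, 3, 5, 6, 7, 9}, so each is used; only H can be 9, hence H = 9.
The 3 variables C, E, F are confined to {1, 3, 5}, which locks those values in; drop them from D.
No further eliminations apply; C can still be any of 1, 3, 5.

1, 3, 5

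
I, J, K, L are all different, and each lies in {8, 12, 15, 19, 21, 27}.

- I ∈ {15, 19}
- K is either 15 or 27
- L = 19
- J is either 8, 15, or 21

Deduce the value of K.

L must be 19 (only option left). Remove 19 from I.
I must be 15 (only option left). So J, K can't be 15.
So K = 27.

27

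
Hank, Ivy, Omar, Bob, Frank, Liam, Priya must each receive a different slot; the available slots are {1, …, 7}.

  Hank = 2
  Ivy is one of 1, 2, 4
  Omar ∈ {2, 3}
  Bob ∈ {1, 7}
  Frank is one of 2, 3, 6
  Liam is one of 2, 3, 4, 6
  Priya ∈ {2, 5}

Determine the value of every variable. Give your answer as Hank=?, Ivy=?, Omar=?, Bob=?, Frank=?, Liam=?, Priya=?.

Hank's domain is down to {2}, so Hank = 2. Remove 2 from Ivy, Omar, Frank, Liam, Priya.
Omar must be 3 (only option left). So Frank, Liam can't be 3.
Frank has just one choice, so Frank = 6. Remove 6 from Liam.
That leaves Liam = 4. Remove 4 from Ivy.
Priya has just one choice, so Priya = 5.
Ivy must be 1 (only option left). Remove 1 from Bob.
Bob must be 7 (only option left).

Hank=2, Ivy=1, Omar=3, Bob=7, Frank=6, Liam=4, Priya=5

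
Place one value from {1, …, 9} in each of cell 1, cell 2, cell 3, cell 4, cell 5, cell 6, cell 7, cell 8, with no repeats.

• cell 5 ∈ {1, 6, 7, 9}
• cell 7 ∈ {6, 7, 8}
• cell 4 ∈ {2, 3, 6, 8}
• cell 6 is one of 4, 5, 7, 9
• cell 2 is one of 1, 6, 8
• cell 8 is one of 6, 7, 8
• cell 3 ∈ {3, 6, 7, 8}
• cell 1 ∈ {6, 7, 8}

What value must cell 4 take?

cell 1, cell 7, cell 8 between them cover only {6, 7, 8} — a naked triple. Remove those values from cell 2, cell 3, cell 4, cell 5, cell 6.
cell 2 has just one choice, so cell 2 = 1. Remove 1 from cell 5.
cell 3 must be 3 (only option left). Eliminate 3 elsewhere: cell 4.
So cell 4 = 2.

2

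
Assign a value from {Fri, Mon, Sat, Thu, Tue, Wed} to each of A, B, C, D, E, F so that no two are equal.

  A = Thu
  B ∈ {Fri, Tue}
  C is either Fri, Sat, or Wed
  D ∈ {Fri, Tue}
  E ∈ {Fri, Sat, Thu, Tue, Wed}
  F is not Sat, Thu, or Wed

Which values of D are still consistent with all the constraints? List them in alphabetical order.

Fri, Tue

A must be Thu (only option left). Eliminate Thu elsewhere: E.
The 5 still-open variables together cover exactly {Fri, Mon, Sat, Tue, Wed} — 5 values for 5 variables — and Mon appears only in F's list, so F = Mon.
B and D share exactly the 2 values {Fri, Tue}; by pigeonhole those values go to them, so strike Fri, Tue from C, E.
No further eliminations apply; D can still be any of Fri, Tue.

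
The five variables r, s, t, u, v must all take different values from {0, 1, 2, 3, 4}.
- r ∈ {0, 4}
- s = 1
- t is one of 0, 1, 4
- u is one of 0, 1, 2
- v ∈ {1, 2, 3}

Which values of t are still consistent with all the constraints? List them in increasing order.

0, 4

s has just one choice, so s = 1. Strike 1 from t, u, v.
The 4 still-open variables together cover exactly {0, 2, 3, 4} — 4 values for 4 variables — and 3 appears only in v's list, so v = 3.
The 3 still-open variables together cover exactly {0, 2, 4} — 3 values for 3 variables — and 2 appears only in u's list, so u = 2.
No further eliminations apply; t can still be any of 0, 4.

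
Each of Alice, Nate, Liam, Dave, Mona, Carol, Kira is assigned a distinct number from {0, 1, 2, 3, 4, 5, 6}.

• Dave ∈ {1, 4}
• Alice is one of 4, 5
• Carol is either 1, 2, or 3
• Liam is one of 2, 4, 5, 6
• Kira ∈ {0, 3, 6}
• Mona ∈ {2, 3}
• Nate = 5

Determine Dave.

Nate has just one choice, so Nate = 5. Remove 5 from Alice, Liam.
That leaves Alice = 4. Strike 4 from Liam, Dave.
So Dave = 1.

1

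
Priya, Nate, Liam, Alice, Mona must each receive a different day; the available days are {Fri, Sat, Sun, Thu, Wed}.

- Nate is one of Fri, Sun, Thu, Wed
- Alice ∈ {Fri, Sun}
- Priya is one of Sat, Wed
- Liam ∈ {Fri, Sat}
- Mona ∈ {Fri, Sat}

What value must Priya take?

The 5 variables together cover exactly {Fri, Sat, Sun, Thu, Wed} — 5 values for 5 variables — and Thu appears only in Nate's list, so Nate = Thu.
The 4 still-open variables draw from only 4 values {Fri, Sat, Sun, Wed}, so each is used; only Alice can be Sun, hence Alice = Sun.
Among the 3 still-open variables, Wed fits only Priya (and all 3 values in {Fri, Sat, Wed} must be used), so Priya = Wed.

Wed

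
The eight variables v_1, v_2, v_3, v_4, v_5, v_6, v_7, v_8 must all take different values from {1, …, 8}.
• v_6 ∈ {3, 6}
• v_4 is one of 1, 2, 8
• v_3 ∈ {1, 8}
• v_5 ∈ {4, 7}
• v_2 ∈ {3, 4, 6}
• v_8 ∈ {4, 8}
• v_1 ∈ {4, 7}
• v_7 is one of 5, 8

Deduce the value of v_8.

Among the 8 variables, 2 fits only v_4 (and all 8 values in {1, 2, 3, 4, 5, 6, 7, 8} must be used), so v_4 = 2.
The 7 still-open variables together cover exactly {1, 3, 4, 5, 6, 7, 8} — 7 values for 7 variables — and 1 appears only in v_3's list, so v_3 = 1.
The 6 still-open variables together cover exactly {3, 4, 5, 6, 7, 8} — 6 values for 6 variables — and 5 appears only in v_7's list, so v_7 = 5.
The 5 still-open variables together cover exactly {3, 4, 6, 7, 8} — 5 values for 5 variables — and 8 appears only in v_8's list, so v_8 = 8.

8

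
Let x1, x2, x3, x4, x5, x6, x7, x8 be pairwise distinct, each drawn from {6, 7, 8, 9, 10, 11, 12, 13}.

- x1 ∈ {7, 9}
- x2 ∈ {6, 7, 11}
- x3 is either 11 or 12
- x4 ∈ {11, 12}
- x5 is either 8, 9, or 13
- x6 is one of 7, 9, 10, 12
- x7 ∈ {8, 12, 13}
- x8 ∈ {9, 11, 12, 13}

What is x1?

The 8 variables together cover exactly {6, 7, 8, 9, 10, 11, 12, 13} — 8 values for 8 variables — and 6 appears only in x2's list, so x2 = 6.
The 7 still-open variables together cover exactly {7, 8, 9, 10, 11, 12, 13} — 7 values for 7 variables — and 10 appears only in x6's list, so x6 = 10.
Among the 6 still-open variables, 7 fits only x1 (and all 6 values in {7, 8, 9, 11, 12, 13} must be used), so x1 = 7.

7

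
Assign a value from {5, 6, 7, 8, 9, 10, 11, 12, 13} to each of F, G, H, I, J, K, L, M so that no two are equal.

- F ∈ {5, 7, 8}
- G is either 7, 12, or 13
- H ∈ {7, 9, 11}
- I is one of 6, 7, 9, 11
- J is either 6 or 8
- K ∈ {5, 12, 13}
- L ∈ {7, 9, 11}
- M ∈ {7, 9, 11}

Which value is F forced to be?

5

H, L, M share exactly the 3 values {7, 9, 11}; by pigeonhole those values go to them, so strike 7, 9, 11 from F, G, I.
I must be 6 (only option left). So J can't be 6.
J must be 8 (only option left). So F can't be 8.
So F = 5.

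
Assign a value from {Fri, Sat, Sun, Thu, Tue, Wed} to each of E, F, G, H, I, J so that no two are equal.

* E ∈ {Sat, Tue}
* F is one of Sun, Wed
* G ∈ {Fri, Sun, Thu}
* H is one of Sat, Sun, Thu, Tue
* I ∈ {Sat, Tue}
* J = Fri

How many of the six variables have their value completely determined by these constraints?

J has just one choice, so J = Fri. Strike Fri from G.
The 5 still-open variables together cover exactly {Sat, Sun, Thu, Tue, Wed} — 5 values for 5 variables — and Wed appears only in F's list, so F = Wed.
The 2 variables E and I are confined to {Sat, Tue}, which locks those values in; drop them from H.
Determined: F=Wed, J=Fri. The other variables each still have more than one consistent value. That makes 2.

2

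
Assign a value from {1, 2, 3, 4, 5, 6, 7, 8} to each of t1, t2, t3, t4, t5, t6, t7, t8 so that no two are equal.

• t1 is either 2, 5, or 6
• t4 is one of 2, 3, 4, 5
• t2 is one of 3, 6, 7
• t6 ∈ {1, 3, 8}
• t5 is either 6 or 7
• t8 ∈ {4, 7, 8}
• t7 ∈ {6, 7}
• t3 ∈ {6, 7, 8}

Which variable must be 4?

The 8 variables together cover exactly {1, 2, 3, 4, 5, 6, 7, 8} — 8 values for 8 variables — and 1 appears only in t6's list, so t6 = 1.
The 2 variables t5 and t7 are confined to {6, 7}, which locks those values in; drop them from t1, t2, t3, t8.
t2 must be 3 (only option left). Remove 3 from t4.
t3 must be 8 (only option left). So t8 can't be 8.
So 4 goes to t8.

t8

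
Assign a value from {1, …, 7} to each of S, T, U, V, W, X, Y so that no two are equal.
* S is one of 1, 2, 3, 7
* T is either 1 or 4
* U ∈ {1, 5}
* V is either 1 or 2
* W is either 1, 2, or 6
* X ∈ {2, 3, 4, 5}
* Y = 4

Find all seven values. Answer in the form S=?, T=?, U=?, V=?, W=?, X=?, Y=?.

S=7, T=1, U=5, V=2, W=6, X=3, Y=4

Y's domain is down to {4}, so Y = 4. Remove 4 from T, X.
T has just one choice, so T = 1. Strike 1 from S, U, V, W.
That leaves U = 5. Strike 5 from X.
V's domain is down to {2}, so V = 2. Strike 2 from S, W, X.
That leaves W = 6.
X has just one choice, so X = 3. Eliminate 3 elsewhere: S.
S must be 7 (only option left).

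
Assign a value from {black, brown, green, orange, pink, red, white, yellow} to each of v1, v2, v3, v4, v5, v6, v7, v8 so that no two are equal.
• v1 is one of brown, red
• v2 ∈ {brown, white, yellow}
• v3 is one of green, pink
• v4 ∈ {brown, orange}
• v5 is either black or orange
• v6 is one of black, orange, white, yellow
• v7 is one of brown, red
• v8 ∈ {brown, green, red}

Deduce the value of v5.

black

Among the 8 variables, pink fits only v3 (and all 8 values in {black, brown, green, orange, pink, red, white, yellow} must be used), so v3 = pink.
The 7 still-open variables draw from only 7 values {black, brown, green, orange, red, white, yellow}, so each is used; only v8 can be green, hence v8 = green.
The 2 variables v1 and v7 are confined to {brown, red}, which locks those values in; drop them from v2, v4.
v4 has just one choice, so v4 = orange. Remove orange from v5, v6.
So v5 = black.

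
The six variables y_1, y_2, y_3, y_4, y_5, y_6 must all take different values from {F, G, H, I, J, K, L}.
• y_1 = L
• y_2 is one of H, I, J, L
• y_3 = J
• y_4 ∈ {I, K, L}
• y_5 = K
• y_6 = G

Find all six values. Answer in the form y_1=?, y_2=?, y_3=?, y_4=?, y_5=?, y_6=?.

y_1 has just one choice, so y_1 = L. Remove L from y_2, y_4.
y_3's domain is down to {J}, so y_3 = J. So y_2 can't be J.
y_5 has just one choice, so y_5 = K. Remove K from y_4.
That leaves y_6 = G.
y_4 has just one choice, so y_4 = I. So y_2 can't be I.
y_2 has just one choice, so y_2 = H.

y_1=L, y_2=H, y_3=J, y_4=I, y_5=K, y_6=G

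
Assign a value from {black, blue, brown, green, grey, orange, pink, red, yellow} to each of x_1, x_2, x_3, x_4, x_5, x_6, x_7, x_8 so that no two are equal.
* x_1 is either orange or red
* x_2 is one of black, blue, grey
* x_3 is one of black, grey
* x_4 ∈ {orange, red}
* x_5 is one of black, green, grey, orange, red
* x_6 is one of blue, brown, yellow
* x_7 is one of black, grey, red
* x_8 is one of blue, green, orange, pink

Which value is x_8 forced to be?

pink

The 2 variables x_1 and x_4 are confined to {orange, red}, which locks those values in; drop them from x_5, x_7, x_8.
The 2 variables x_3 and x_7 are confined to {black, grey}, which locks those values in; drop them from x_2, x_5.
That leaves x_2 = blue. Strike blue from x_6, x_8.
x_5 has just one choice, so x_5 = green. Eliminate green elsewhere: x_8.
So x_8 = pink.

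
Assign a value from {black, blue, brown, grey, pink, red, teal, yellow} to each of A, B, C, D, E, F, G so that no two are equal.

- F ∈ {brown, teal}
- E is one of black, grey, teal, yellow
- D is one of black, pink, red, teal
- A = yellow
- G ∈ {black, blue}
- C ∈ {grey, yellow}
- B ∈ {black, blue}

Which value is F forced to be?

A must be yellow (only option left). Eliminate yellow elsewhere: C, E.
C has just one choice, so C = grey. Eliminate grey elsewhere: E.
The 2 variables B and G are confined to {black, blue}, which locks those values in; drop them from D, E.
E has just one choice, so E = teal. Remove teal from D, F.
So F = brown.

brown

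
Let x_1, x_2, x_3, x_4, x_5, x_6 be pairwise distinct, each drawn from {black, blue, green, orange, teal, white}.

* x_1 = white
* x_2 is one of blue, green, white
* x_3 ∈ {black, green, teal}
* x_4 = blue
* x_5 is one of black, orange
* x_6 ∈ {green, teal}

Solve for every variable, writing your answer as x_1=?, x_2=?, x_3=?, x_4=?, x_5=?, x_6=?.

x_1's domain is down to {white}, so x_1 = white. Eliminate white elsewhere: x_2.
That leaves x_4 = blue. Strike blue from x_2.
That leaves x_2 = green. Remove green from x_3, x_6.
x_6's domain is down to {teal}, so x_6 = teal. Eliminate teal elsewhere: x_3.
x_3 must be black (only option left). Eliminate black elsewhere: x_5.
That leaves x_5 = orange.

x_1=white, x_2=green, x_3=black, x_4=blue, x_5=orange, x_6=teal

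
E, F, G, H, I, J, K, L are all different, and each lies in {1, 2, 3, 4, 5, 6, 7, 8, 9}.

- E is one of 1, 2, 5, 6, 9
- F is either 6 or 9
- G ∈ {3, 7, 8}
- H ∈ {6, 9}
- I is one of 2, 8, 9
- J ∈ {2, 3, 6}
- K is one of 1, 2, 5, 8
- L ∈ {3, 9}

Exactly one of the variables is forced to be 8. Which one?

The 8 variables together cover exactly {1, 2, 3, 5, 6, 7, 8, 9} — 8 values for 8 variables — and 7 appears only in G's list, so G = 7.
F and H share exactly the 2 values {6, 9}; by pigeonhole those values go to them, so strike 6, 9 from E, I, J, L.
That leaves L = 3. Eliminate 3 elsewhere: J.
J has just one choice, so J = 2. So E, I, K can't be 2.
So 8 goes to I.

I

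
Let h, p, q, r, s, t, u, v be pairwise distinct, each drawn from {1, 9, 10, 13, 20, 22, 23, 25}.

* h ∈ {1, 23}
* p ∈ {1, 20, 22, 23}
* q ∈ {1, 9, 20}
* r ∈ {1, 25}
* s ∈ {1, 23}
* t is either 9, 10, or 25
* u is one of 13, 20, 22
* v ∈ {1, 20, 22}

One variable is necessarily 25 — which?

r

The 8 variables together cover exactly {1, 9, 10, 13, 20, 22, 23, 25} — 8 values for 8 variables — and 10 appears only in t's list, so t = 10.
Among the 7 still-open variables, 9 fits only q (and all 7 values in {1, 9, 13, 20, 22, 23, 25} must be used), so q = 9.
The 6 still-open variables together cover exactly {1, 13, 20, 22, 23, 25} — 6 values for 6 variables — and 13 appears only in u's list, so u = 13.
The 5 still-open variables draw from only 5 values {1, 20, 22, 23, 25}, so each is used; only r can be 25, hence r = 25.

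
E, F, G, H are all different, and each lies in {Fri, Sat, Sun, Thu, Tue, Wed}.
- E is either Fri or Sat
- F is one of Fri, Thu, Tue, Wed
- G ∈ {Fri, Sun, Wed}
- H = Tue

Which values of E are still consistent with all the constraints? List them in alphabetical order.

Fri, Sat

H must be Tue (only option left). Remove Tue from F.
No further eliminations apply; E can still be any of Fri, Sat.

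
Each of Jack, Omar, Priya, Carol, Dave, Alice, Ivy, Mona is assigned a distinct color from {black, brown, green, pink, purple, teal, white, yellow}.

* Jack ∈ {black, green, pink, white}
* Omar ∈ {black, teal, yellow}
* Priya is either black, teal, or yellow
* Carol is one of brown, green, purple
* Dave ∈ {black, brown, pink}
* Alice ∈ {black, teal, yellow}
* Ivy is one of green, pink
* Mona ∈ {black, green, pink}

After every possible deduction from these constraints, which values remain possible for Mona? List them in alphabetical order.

green, pink

The 8 variables together cover exactly {black, brown, green, pink, purple, teal, white, yellow} — 8 values for 8 variables — and purple appears only in Carol's list, so Carol = purple.
Among the 7 still-open variables, brown fits only Dave (and all 7 values in {black, brown, green, pink, teal, white, yellow} must be used), so Dave = brown.
The 6 still-open variables draw from only 6 values {black, green, pink, teal, white, yellow}, so each is used; only Jack can be white, hence Jack = white.
The 3 variables Omar, Priya, Alice are confined to {black, teal, yellow}, which locks those values in; drop them from Mona.
No further eliminations apply; Mona can still be any of green, pink.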